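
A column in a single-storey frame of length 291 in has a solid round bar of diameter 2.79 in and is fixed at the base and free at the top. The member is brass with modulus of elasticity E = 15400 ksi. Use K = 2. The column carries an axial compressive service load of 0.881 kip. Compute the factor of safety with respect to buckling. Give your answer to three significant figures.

I = πd⁴/64 = π×2.79⁴/64 = 2.974 in⁴
Effective length L_e = K·L = 2 × 291 = 582.0 in
P_cr = π²EI / L_e² = π² × 15400×10³ × 2.974 / 582.0² = 1.335×10^3 lb
Factor of safety n = P_cr / P = 1.3346 / 0.881 = 1.51

n ≈ 1.51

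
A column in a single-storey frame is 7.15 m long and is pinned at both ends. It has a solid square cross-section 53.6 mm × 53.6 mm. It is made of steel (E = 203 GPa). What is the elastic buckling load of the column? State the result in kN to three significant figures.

I = a⁴/12 = 53.6⁴/12 = 6.878×10^5 mm⁴
I = 6.878×10^5 mm⁴ = 6.878×10^-7 m⁴
Effective length L_e = K·L = 1 × 7.15 = 7.150 m
P_cr = π²EI / L_e² = π² × 203×10⁹ × 6.878×10^-7 / 7.150² = 2.696×10^4 N

P_cr ≈ 27.0 kN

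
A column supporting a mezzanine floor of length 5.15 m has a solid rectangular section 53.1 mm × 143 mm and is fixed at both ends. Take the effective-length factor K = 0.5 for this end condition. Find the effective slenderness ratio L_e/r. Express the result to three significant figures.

Buckling occurs about the weak axis: I_min = h·b³/12 with b = 53.1 mm (the shorter side).
I_min = 143×53.1³/12 = 1.784×10^6 mm⁴
A = 7.593×10^3 mm²;  r_min = √(I/A) = √(1.784×10^6/7.593×10^3) = 15.33 mm
L_e = K·L = 0.5 × 5.15 m = 2.575 m = 2575.0 mm
λ = L_e / r_min = 2575.0 / 15.33 = 168

λ ≈ 168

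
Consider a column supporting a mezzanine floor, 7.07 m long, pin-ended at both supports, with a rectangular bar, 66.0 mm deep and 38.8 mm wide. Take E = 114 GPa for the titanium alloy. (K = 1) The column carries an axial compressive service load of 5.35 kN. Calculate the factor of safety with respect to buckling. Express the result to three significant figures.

n ≈ 1.35

Buckling occurs about the weak axis: I_min = h·b³/12 with b = 38.8 mm (the shorter side).
I_min = 66.0×38.8³/12 = 3.213×10^5 mm⁴
I = 3.213×10^5 mm⁴ = 3.213×10^-7 m⁴
Effective length L_e = K·L = 1 × 7.07 = 7.070 m
P_cr = π²EI / L_e² = π² × 114×10⁹ × 3.213×10^-7 / 7.070² = 7.231×10^3 N
Factor of safety n = P_cr / P = 7.2314 / 5.35 = 1.35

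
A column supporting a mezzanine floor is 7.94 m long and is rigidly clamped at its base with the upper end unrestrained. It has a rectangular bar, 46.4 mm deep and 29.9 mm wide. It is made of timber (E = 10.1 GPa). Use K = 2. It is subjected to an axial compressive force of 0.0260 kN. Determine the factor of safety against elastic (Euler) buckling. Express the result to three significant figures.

Buckling occurs about the weak axis: I_min = h·b³/12 with b = 29.9 mm (the shorter side).
I_min = 46.4×29.9³/12 = 1.034×10^5 mm⁴
I = 1.034×10^5 mm⁴ = 1.034×10^-7 m⁴
Effective length L_e = K·L = 2 × 7.94 = 15.88 m
P_cr = π²EI / L_e² = π² × 10.1×10⁹ × 1.034×10^-7 / 15.88² = 40.86 N
Factor of safety n = P_cr / P = 0.040857 / 0.0260 = 1.57

n ≈ 1.57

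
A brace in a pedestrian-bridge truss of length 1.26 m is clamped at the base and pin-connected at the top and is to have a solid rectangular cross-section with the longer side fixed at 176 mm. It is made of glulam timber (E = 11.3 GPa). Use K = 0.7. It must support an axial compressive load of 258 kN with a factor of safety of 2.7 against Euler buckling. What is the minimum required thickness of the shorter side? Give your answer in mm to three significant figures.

Required P_cr = n·P = 2.7 × 258 = 696.6 kN
L_e = K·L = 0.7 × 1.26 = 0.8820 m
Required I = P_cr·L_e²/(π²E) = 6.966×10^5 × 0.8820² / (π² × 1.13×10^10) = 4.859×10^-6 m⁴
I_req = 4.859×10^6 mm⁴
Rectangle, weak axis: I_min = h·b³/12 with h = 176 mm fixed  ⇒  b = (12I/h)^(1/3) = 69.2 mm

b ≈ 69.2 mm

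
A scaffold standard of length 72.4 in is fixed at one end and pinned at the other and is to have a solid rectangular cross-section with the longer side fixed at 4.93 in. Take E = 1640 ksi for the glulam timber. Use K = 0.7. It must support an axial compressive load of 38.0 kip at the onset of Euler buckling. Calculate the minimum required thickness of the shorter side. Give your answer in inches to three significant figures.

b ≈ 2.45 in

L_e = K·L = 0.7 × 72.4 = 50.68 in
Required I = P_cr·L_e²/(π²E) = 3.800×10^4 × 50.68² / (π² × 1.64×10^6) = 6.030 in⁴
Rectangle, weak axis: I_min = h·b³/12 with h = 4.93 in fixed  ⇒  b = (12I/h)^(1/3) = 2.45 in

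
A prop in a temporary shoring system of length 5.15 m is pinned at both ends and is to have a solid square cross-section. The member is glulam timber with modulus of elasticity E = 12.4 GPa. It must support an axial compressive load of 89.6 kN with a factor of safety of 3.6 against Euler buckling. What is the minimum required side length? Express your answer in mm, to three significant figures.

Required P_cr = n·P = 3.6 × 89.6 = 322.6 kN
L_e = K·L = 1 × 5.15 = 5.150 m
Required I = P_cr·L_e²/(π²E) = 3.226×10^5 × 5.150² / (π² × 1.24×10^10) = 6.990×10^-5 m⁴
I_req = 6.990×10^7 mm⁴
Solid square: I = a⁴/12  ⇒  a = (12I)^(1/4) = (12×6.990×10^7)^(1/4) = 170 mm

a ≈ 170 mm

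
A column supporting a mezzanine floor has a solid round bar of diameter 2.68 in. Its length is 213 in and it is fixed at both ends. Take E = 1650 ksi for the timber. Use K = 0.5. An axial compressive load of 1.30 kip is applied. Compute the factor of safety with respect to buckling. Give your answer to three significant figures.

I = πd⁴/64 = π×2.68⁴/64 = 2.532 in⁴
Effective length L_e = K·L = 0.5 × 213 = 106.5 in
P_cr = π²EI / L_e² = π² × 1650×10³ × 2.532 / 106.5² = 3.636×10^3 lb
Factor of safety n = P_cr / P = 3.6357 / 1.30 = 2.80

n ≈ 2.80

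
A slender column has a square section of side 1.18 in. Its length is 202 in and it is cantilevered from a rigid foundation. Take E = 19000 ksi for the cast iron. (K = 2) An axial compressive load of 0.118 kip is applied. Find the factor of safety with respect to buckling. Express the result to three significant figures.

I = a⁴/12 = 1.18⁴/12 = 0.1616 in⁴
Effective length L_e = K·L = 2 × 202 = 404.0 in
P_cr = π²EI / L_e² = π² × 19000×10³ × 0.1616 / 404.0² = 185.6 lb
Factor of safety n = P_cr / P = 0.18563 / 0.118 = 1.57

n ≈ 1.57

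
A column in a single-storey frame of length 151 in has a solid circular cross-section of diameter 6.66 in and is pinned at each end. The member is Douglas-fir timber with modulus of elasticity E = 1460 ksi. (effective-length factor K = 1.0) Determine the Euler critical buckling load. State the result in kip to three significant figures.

I = πd⁴/64 = π×6.66⁴/64 = 96.58 in⁴
Effective length L_e = K·L = 1 × 151 = 151.0 in
P_cr = π²EI / L_e² = π² × 1460×10³ × 96.58 / 151.0² = 6.103×10^4 lb

P_cr ≈ 61.0 kip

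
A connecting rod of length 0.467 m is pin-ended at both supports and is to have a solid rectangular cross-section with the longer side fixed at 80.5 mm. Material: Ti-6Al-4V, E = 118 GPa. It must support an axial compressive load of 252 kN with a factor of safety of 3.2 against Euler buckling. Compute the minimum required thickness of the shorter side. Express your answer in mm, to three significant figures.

Required P_cr = n·P = 3.2 × 252 = 806.4 kN
L_e = K·L = 1 × 0.467 = 0.4670 m
Required I = P_cr·L_e²/(π²E) = 8.064×10^5 × 0.4670² / (π² × 1.18×10^11) = 1.510×10^-7 m⁴
I_req = 1.510×10^5 mm⁴
Rectangle, weak axis: I_min = h·b³/12 with h = 80.5 mm fixed  ⇒  b = (12I/h)^(1/3) = 28.2 mm

b ≈ 28.2 mm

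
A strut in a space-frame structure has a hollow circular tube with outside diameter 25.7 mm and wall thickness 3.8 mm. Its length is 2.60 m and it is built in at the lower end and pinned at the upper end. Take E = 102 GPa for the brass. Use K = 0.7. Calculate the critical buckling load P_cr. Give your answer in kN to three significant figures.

Inner diameter d_i = 25.7 − 2×3.8 = 18.10 mm
I = π(d_o⁴ − d_i⁴)/64 = π(25.7⁴ − 18.10⁴)/64 = 1.615×10^4 mm⁴
I = 1.615×10^4 mm⁴ = 1.615×10^-8 m⁴
Effective length L_e = K·L = 0.7 × 2.60 = 1.820 m
P_cr = π²EI / L_e² = π² × 102×10⁹ × 1.615×10^-8 / 1.820² = 4.907×10^3 N

P_cr ≈ 4.91 kN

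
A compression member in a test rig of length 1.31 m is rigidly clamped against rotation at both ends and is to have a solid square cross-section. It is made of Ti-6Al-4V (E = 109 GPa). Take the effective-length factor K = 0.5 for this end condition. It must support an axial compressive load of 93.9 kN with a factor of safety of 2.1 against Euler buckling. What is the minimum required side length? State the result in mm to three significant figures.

a ≈ 31.2 mm

Required P_cr = n·P = 2.1 × 93.9 = 197.2 kN
L_e = K·L = 0.5 × 1.31 = 0.6550 m
Required I = P_cr·L_e²/(π²E) = 1.972×10^5 × 0.6550² / (π² × 1.09×10^11) = 7.864×10^-8 m⁴
I_req = 7.864×10^4 mm⁴
Solid square: I = a⁴/12  ⇒  a = (12I)^(1/4) = (12×7.864×10^4)^(1/4) = 31.2 mm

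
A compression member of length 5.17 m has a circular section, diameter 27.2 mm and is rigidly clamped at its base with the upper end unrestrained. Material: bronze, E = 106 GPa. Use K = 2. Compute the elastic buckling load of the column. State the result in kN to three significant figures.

I = πd⁴/64 = π×27.2⁴/64 = 2.687×10^4 mm⁴
I = 2.687×10^4 mm⁴ = 2.687×10^-8 m⁴
Effective length L_e = K·L = 2 × 5.17 = 10.34 m
P_cr = π²EI / L_e² = π² × 106×10⁹ × 2.687×10^-8 / 10.34² = 262.9 N

P_cr ≈ 0.263 kN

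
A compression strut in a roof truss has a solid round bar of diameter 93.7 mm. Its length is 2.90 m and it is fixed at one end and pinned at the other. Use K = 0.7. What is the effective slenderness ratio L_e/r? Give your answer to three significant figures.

I = πd⁴/64 = π×93.7⁴/64 = 3.784×10^6 mm⁴
A = 6.896×10^3 mm²;  r_min = √(I/A) = √(3.784×10^6/6.896×10^3) = 23.42 mm
L_e = K·L = 0.7 × 2.90 m = 2.030 m = 2030.0 mm
λ = L_e / r_min = 2030.0 / 23.42 = 86.7

λ ≈ 86.7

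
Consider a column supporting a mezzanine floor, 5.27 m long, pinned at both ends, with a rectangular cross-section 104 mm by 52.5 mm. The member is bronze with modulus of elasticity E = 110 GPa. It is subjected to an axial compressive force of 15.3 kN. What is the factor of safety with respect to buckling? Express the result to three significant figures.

Buckling occurs about the weak axis: I_min = h·b³/12 with b = 52.5 mm (the shorter side).
I_min = 104×52.5³/12 = 1.254×10^6 mm⁴
I = 1.254×10^6 mm⁴ = 1.254×10^-6 m⁴
Effective length L_e = K·L = 1 × 5.27 = 5.270 m
P_cr = π²EI / L_e² = π² × 110×10⁹ × 1.254×10^-6 / 5.270² = 4.902×10^4 N
Factor of safety n = P_cr / P = 49.023 / 15.3 = 3.20

n ≈ 3.20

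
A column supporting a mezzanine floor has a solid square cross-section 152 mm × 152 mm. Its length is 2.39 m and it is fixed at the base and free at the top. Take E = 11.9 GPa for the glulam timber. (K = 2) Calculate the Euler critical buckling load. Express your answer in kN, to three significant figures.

I = a⁴/12 = 152⁴/12 = 4.448×10^7 mm⁴
I = 4.448×10^7 mm⁴ = 4.448×10^-5 m⁴
Effective length L_e = K·L = 2 × 2.39 = 4.780 m
P_cr = π²EI / L_e² = π² × 11.9×10⁹ × 4.448×10^-5 / 4.780² = 2.287×10^5 N

P_cr ≈ 229 kN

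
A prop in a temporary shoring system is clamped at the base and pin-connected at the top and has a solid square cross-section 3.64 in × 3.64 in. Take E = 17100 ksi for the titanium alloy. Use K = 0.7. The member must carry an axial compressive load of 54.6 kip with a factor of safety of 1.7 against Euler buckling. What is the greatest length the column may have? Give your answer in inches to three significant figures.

I = a⁴/12 = 3.64⁴/12 = 14.63 in⁴
Required critical load P_cr = n·P = 1.7 × 54.6 = 92.82 kip = 9.282×10^4 lb
From P_cr = π²EI/(K·L)²:  L = (1/K)·√(π²EI/P_cr) = (1/0.7)·√(π²×1.71×10^7×14.63/9.282×10^4)
L = 233 in

L_max ≈ 233 in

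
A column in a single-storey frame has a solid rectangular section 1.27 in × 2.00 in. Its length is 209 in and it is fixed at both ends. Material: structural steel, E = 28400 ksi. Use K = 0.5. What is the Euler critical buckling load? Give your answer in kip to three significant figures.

P_cr ≈ 8.76 kip

Buckling occurs about the weak axis: I_min = h·b³/12 with b = 1.27 in (the shorter side).
I_min = 2.00×1.27³/12 = 0.3414 in⁴
Effective length L_e = K·L = 0.5 × 209 = 104.5 in
P_cr = π²EI / L_e² = π² × 28400×10³ × 0.3414 / 104.5² = 8.763×10^3 lb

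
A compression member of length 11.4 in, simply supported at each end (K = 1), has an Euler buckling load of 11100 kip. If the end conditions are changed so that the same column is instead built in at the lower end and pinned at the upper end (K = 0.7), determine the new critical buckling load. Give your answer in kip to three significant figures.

P_cr ≈ 22700 kip

P_cr ∝ 1/K², so P_cr,new = P_cr,old × (K_old/K_new)² = 11100 × (1/0.7)²
= 11100 × 2.041 = 22700 kip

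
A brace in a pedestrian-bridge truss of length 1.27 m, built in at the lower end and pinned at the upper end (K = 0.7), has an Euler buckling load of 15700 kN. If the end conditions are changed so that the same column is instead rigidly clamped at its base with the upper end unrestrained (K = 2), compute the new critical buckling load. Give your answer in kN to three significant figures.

P_cr ∝ 1/K², so P_cr,new = P_cr,old × (K_old/K_new)² = 15700 × (0.7/2)²
= 15700 × 0.1225 = 1920 kN

P_cr ≈ 1920 kN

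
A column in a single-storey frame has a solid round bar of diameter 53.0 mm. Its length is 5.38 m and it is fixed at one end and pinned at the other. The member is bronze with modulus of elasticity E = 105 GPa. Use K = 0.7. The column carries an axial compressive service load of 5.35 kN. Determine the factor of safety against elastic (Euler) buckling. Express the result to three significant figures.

I = πd⁴/64 = π×53.0⁴/64 = 3.873×10^5 mm⁴
I = 3.873×10^5 mm⁴ = 3.873×10^-7 m⁴
Effective length L_e = K·L = 0.7 × 5.38 = 3.766 m
P_cr = π²EI / L_e² = π² × 105×10⁹ × 3.873×10^-7 / 3.766² = 2.830×10^4 N
Factor of safety n = P_cr / P = 28.301 / 5.35 = 5.29

n ≈ 5.29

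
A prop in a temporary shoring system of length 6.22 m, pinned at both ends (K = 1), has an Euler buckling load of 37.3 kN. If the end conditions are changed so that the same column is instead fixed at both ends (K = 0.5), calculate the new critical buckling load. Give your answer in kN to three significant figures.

P_cr ∝ 1/K², so P_cr,new = P_cr,old × (K_old/K_new)² = 37.3 × (1/0.5)²
= 37.3 × 4.000 = 149 kN

P_cr ≈ 149 kN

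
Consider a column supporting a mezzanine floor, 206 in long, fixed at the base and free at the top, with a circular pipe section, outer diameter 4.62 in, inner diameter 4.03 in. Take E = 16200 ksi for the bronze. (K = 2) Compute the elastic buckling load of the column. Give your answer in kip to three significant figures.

d_o = 4.62 in, d_i = 4.03 in
I = π(d_o⁴ − d_i⁴)/64 = π(4.62⁴ − 4.030⁴)/64 = 9.416 in⁴
Effective length L_e = K·L = 2 × 206 = 412.0 in
P_cr = π²EI / L_e² = π² × 16200×10³ × 9.416 / 412.0² = 8.869×10^3 lb

P_cr ≈ 8.87 kip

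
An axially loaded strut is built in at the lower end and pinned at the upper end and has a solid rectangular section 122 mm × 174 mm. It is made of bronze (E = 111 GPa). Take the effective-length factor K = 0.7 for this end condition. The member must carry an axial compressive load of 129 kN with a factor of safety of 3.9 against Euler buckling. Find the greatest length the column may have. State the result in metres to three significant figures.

Buckling occurs about the weak axis: I_min = h·b³/12 with b = 122 mm (the shorter side).
I_min = 174×122³/12 = 2.633×10^7 mm⁴
I = 2.633×10^-5 m⁴
Required critical load P_cr = n·P = 3.9 × 129 = 503.1 kN = 5.031×10^5 N
From P_cr = π²EI/(K·L)²:  L = (1/K)·√(π²EI/P_cr) = (1/0.7)·√(π²×1.11×10^11×2.633×10^-5/5.031×10^5)
L = 10.8 m

L_max ≈ 10.8 m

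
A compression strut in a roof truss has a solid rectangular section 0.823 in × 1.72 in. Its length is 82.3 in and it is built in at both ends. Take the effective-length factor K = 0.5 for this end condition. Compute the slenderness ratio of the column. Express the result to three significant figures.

λ ≈ 173

For a rectangle r_min = b/√12 = 0.823/√12 = 0.2376 in
L_e = K·L = 0.5 × 82.3 = 41.15 in
λ = L_e / r_min = 41.150 / 0.2376 = 173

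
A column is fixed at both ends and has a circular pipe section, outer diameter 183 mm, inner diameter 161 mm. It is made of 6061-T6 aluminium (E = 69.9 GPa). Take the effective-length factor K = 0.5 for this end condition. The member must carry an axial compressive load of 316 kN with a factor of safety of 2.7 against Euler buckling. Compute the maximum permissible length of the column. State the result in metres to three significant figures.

L_max ≈ 8.45 m

d_o = 183 mm, d_i = 161 mm
I = π(d_o⁴ − d_i⁴)/64 = π(183⁴ − 161.0⁴)/64 = 2.207×10^7 mm⁴
I = 2.207×10^-5 m⁴
Required critical load P_cr = n·P = 2.7 × 316 = 853.2 kN = 8.532×10^5 N
From P_cr = π²EI/(K·L)²:  L = (1/K)·√(π²EI/P_cr) = (1/0.5)·√(π²×6.99×10^10×2.207×10^-5/8.532×10^5)
L = 8.45 m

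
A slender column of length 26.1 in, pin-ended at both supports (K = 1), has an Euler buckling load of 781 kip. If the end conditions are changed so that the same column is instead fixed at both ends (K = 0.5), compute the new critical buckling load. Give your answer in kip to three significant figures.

P_cr ∝ 1/K², so P_cr,new = P_cr,old × (K_old/K_new)² = 781 × (1/0.5)²
= 781 × 4.000 = 3120 kip

P_cr ≈ 3120 kip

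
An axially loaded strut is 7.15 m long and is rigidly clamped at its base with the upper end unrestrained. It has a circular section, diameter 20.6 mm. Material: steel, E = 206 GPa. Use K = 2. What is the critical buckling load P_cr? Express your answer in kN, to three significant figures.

I = πd⁴/64 = π×20.6⁴/64 = 8.840×10^3 mm⁴
I = 8.840×10^3 mm⁴ = 8.840×10^-9 m⁴
Effective length L_e = K·L = 2 × 7.15 = 14.30 m
P_cr = π²EI / L_e² = π² × 206×10⁹ × 8.840×10^-9 / 14.30² = 87.89 N

P_cr ≈ 0.0879 kN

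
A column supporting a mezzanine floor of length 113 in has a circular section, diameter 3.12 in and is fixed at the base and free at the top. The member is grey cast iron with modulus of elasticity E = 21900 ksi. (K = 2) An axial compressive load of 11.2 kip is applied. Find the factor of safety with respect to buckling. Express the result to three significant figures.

I = πd⁴/64 = π×3.12⁴/64 = 4.651 in⁴
Effective length L_e = K·L = 2 × 113 = 226.0 in
P_cr = π²EI / L_e² = π² × 21900×10³ × 4.651 / 226.0² = 1.968×10^4 lb
Factor of safety n = P_cr / P = 19.684 / 11.2 = 1.76

n ≈ 1.76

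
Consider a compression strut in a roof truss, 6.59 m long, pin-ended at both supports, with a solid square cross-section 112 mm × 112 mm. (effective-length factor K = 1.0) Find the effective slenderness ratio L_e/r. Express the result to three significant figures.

I = a⁴/12 = 112⁴/12 = 1.311×10^7 mm⁴
A = 1.254×10^4 mm²;  r_min = √(I/A) = √(1.311×10^7/1.254×10^4) = 32.33 mm
L_e = K·L = 1 × 6.59 m = 6.590 m = 6590.0 mm
λ = L_e / r_min = 6590.0 / 32.33 = 204

λ ≈ 204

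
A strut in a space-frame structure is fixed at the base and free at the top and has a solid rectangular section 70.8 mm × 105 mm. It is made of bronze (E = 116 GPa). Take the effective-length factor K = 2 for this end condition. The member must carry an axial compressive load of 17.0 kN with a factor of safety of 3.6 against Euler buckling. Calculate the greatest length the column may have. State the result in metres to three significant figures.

Buckling occurs about the weak axis: I_min = h·b³/12 with b = 70.8 mm (the shorter side).
I_min = 105×70.8³/12 = 3.105×10^6 mm⁴
I = 3.105×10^-6 m⁴
Required critical load P_cr = n·P = 3.6 × 17.0 = 61.20 kN = 6.120×10^4 N
From P_cr = π²EI/(K·L)²:  L = (1/K)·√(π²EI/P_cr) = (1/2)·√(π²×1.16×10^11×3.105×10^-6/6.120×10^4)
L = 3.81 m

L_max ≈ 3.81 m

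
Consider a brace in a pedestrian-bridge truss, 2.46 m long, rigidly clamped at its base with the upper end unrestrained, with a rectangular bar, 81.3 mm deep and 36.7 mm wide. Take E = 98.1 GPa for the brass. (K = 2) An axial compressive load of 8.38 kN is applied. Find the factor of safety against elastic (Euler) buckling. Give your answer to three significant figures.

Buckling occurs about the weak axis: I_min = h·b³/12 with b = 36.7 mm (the shorter side).
I_min = 81.3×36.7³/12 = 3.349×10^5 mm⁴
I = 3.349×10^5 mm⁴ = 3.349×10^-7 m⁴
Effective length L_e = K·L = 2 × 2.46 = 4.920 m
P_cr = π²EI / L_e² = π² × 98.1×10⁹ × 3.349×10^-7 / 4.920² = 1.340×10^4 N
Factor of safety n = P_cr / P = 13.395 / 8.38 = 1.60

n ≈ 1.60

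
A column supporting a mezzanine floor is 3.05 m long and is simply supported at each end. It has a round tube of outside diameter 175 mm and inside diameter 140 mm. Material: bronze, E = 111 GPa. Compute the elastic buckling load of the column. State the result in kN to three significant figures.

d_o = 175 mm, d_i = 140 mm
I = π(d_o⁴ − d_i⁴)/64 = π(175⁴ − 140.0⁴)/64 = 2.718×10^7 mm⁴
I = 2.718×10^7 mm⁴ = 2.718×10^-5 m⁴
Effective length L_e = K·L = 1 × 3.05 = 3.050 m
P_cr = π²EI / L_e² = π² × 111×10⁹ × 2.718×10^-5 / 3.050² = 3.201×10^6 N

P_cr ≈ 3200 kN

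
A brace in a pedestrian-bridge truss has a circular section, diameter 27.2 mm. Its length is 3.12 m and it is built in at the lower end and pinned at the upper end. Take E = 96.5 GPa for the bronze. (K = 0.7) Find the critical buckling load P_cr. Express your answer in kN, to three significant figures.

P_cr ≈ 5.36 kN

I = πd⁴/64 = π×27.2⁴/64 = 2.687×10^4 mm⁴
I = 2.687×10^4 mm⁴ = 2.687×10^-8 m⁴
Effective length L_e = K·L = 0.7 × 3.12 = 2.184 m
P_cr = π²EI / L_e² = π² × 96.5×10⁹ × 2.687×10^-8 / 2.184² = 5.365×10^3 N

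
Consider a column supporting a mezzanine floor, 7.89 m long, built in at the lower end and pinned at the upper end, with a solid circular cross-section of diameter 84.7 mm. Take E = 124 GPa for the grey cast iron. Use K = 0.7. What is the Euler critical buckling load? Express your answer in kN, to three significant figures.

I = πd⁴/64 = π×84.7⁴/64 = 2.526×10^6 mm⁴
I = 2.526×10^6 mm⁴ = 2.526×10^-6 m⁴
Effective length L_e = K·L = 0.7 × 7.89 = 5.523 m
P_cr = π²EI / L_e² = π² × 124×10⁹ × 2.526×10^-6 / 5.523² = 1.014×10^5 N

P_cr ≈ 101 kN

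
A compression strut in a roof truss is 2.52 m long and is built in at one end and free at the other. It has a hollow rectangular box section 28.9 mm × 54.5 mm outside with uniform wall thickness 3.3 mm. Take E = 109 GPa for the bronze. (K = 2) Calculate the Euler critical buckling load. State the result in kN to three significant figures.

P_cr ≈ 2.77 kN

Inner dimensions: h_i = 54.5 − 2×3.3 = 47.90 mm, b_i = 28.9 − 2×3.3 = 22.30 mm
Weak-axis I_min = (h_o·b_o³ − h_i·b_i³)/12 with b_o = 28.9, b_i = 22.30 mm (shorter outer/inner sides).
I_min = (54.5×28.9³ − 47.90×22.30³)/12 = 6.536×10^4 mm⁴
I = 6.536×10^4 mm⁴ = 6.536×10^-8 m⁴
Effective length L_e = K·L = 2 × 2.52 = 5.040 m
P_cr = π²EI / L_e² = π² × 109×10⁹ × 6.536×10^-8 / 5.040² = 2.768×10^3 N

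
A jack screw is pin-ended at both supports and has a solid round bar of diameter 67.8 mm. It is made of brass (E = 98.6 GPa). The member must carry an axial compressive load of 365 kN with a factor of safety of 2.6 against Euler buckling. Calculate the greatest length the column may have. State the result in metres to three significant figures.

I = πd⁴/64 = π×67.8⁴/64 = 1.037×10^6 mm⁴
I = 1.037×10^-6 m⁴
Required critical load P_cr = n·P = 2.6 × 365 = 949.0 kN = 9.490×10^5 N
From P_cr = π²EI/(K·L)²:  L = (1/K)·√(π²EI/P_cr) = (1/1)·√(π²×9.86×10^10×1.037×10^-6/9.490×10^5)
L = 1.03 m

L_max ≈ 1.03 m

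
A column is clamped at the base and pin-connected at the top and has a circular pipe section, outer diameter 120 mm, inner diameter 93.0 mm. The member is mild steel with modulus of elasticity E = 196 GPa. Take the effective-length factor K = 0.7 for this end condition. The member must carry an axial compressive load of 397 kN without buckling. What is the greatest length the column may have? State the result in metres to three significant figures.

L_max ≈ 8.04 m

d_o = 120 mm, d_i = 93.0 mm
I = π(d_o⁴ − d_i⁴)/64 = π(120⁴ − 93.00⁴)/64 = 6.507×10^6 mm⁴
I = 6.507×10^-6 m⁴
At the buckling limit P_cr = P = 3.970×10^5 N
From P_cr = π²EI/(K·L)²:  L = (1/K)·√(π²EI/P_cr) = (1/0.7)·√(π²×1.96×10^11×6.507×10^-6/3.970×10^5)
L = 8.04 m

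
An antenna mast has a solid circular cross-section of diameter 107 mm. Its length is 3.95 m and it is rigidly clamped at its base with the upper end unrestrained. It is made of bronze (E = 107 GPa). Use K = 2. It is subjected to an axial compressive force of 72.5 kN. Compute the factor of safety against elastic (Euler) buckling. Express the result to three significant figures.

n ≈ 1.50

I = πd⁴/64 = π×107⁴/64 = 6.434×10^6 mm⁴
I = 6.434×10^6 mm⁴ = 6.434×10^-6 m⁴
Effective length L_e = K·L = 2 × 3.95 = 7.900 m
P_cr = π²EI / L_e² = π² × 107×10⁹ × 6.434×10^-6 / 7.900² = 1.089×10^5 N
Factor of safety n = P_cr / P = 108.88 / 72.5 = 1.50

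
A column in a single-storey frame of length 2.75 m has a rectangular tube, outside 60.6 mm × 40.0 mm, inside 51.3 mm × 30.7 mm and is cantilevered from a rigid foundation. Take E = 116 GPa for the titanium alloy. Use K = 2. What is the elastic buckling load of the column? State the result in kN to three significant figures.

P_cr ≈ 7.55 kN

Weak-axis I_min = (h_o·b_o³ − h_i·b_i³)/12 with b_o = 40.0, b_i = 30.70 mm (shorter outer/inner sides).
I_min = (60.6×40.0³ − 51.30×30.70³)/12 = 1.995×10^5 mm⁴
I = 1.995×10^5 mm⁴ = 1.995×10^-7 m⁴
Effective length L_e = K·L = 2 × 2.75 = 5.500 m
P_cr = π²EI / L_e² = π² × 116×10⁹ × 1.995×10^-7 / 5.500² = 7.551×10^3 N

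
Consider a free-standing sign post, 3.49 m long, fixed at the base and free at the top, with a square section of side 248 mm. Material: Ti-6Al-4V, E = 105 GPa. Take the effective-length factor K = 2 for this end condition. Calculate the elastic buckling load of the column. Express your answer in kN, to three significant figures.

P_cr ≈ 6710 kN

I = a⁴/12 = 248⁴/12 = 3.152×10^8 mm⁴
I = 3.152×10^8 mm⁴ = 3.152×10^-4 m⁴
Effective length L_e = K·L = 2 × 3.49 = 6.980 m
P_cr = π²EI / L_e² = π² × 105×10⁹ × 3.152×10^-4 / 6.980² = 6.705×10^6 N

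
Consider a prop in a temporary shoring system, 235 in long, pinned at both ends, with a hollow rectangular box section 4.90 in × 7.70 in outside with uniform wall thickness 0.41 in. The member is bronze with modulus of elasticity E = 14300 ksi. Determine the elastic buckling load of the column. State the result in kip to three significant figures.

P_cr ≈ 93.4 kip

Inner dimensions: h_i = 7.70 − 2×0.41 = 6.880 in, b_i = 4.90 − 2×0.41 = 4.080 in
Weak-axis I_min = (h_o·b_o³ − h_i·b_i³)/12 with b_o = 4.90, b_i = 4.080 in (shorter outer/inner sides).
I_min = (7.70×4.90³ − 6.880×4.080³)/12 = 36.55 in⁴
Effective length L_e = K·L = 1 × 235 = 235.0 in
P_cr = π²EI / L_e² = π² × 14300×10³ × 36.55 / 235.0² = 9.341×10^4 lb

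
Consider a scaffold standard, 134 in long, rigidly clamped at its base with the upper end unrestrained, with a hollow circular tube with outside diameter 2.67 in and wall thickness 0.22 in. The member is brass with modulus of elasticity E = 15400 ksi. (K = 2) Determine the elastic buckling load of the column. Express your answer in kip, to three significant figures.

Inner diameter d_i = 2.67 − 2×0.22 = 2.230 in
I = π(d_o⁴ − d_i⁴)/64 = π(2.67⁴ − 2.230⁴)/64 = 1.281 in⁴
Effective length L_e = K·L = 2 × 134 = 268.0 in
P_cr = π²EI / L_e² = π² × 15400×10³ × 1.281 / 268.0² = 2.710×10^3 lb

P_cr ≈ 2.71 kip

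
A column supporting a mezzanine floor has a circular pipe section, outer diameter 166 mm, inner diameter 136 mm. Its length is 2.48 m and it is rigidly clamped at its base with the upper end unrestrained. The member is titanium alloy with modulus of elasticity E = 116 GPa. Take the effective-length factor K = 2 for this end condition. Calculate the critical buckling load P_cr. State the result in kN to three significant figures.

P_cr ≈ 953 kN

d_o = 166 mm, d_i = 136 mm
I = π(d_o⁴ − d_i⁴)/64 = π(166⁴ − 136.0⁴)/64 = 2.048×10^7 mm⁴
I = 2.048×10^7 mm⁴ = 2.048×10^-5 m⁴
Effective length L_e = K·L = 2 × 2.48 = 4.960 m
P_cr = π²EI / L_e² = π² × 116×10⁹ × 2.048×10^-5 / 4.960² = 9.531×10^5 N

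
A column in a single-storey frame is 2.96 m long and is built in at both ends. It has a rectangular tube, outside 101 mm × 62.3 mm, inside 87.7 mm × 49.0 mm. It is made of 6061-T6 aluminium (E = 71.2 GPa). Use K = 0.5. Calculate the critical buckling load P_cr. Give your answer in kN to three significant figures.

Weak-axis I_min = (h_o·b_o³ − h_i·b_i³)/12 with b_o = 62.3, b_i = 49.00 mm (shorter outer/inner sides).
I_min = (101×62.3³ − 87.70×49.00³)/12 = 1.175×10^6 mm⁴
I = 1.175×10^6 mm⁴ = 1.175×10^-6 m⁴
Effective length L_e = K·L = 0.5 × 2.96 = 1.480 m
P_cr = π²EI / L_e² = π² × 71.2×10⁹ × 1.175×10^-6 / 1.480² = 3.771×10^5 N

P_cr ≈ 377 kN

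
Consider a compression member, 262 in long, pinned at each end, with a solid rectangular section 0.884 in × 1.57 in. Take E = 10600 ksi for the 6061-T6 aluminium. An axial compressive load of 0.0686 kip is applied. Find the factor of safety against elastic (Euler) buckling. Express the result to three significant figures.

n ≈ 2.01

Buckling occurs about the weak axis: I_min = h·b³/12 with b = 0.884 in (the shorter side).
I_min = 1.57×0.884³/12 = 9.038×10^-2 in⁴
Effective length L_e = K·L = 1 × 262 = 262.0 in
P_cr = π²EI / L_e² = π² × 10600×10³ × 9.038×10^-2 / 262.0² = 137.7 lb
Factor of safety n = P_cr / P = 0.13775 / 0.0686 = 2.01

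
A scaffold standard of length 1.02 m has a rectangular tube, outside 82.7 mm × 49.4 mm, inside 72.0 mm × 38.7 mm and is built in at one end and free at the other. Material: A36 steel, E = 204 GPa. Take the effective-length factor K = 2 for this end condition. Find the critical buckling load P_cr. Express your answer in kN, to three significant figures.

P_cr ≈ 234 kN

Weak-axis I_min = (h_o·b_o³ − h_i·b_i³)/12 with b_o = 49.4, b_i = 38.70 mm (shorter outer/inner sides).
I_min = (82.7×49.4³ − 72.00×38.70³)/12 = 4.831×10^5 mm⁴
I = 4.831×10^5 mm⁴ = 4.831×10^-7 m⁴
Effective length L_e = K·L = 2 × 1.02 = 2.040 m
P_cr = π²EI / L_e² = π² × 204×10⁹ × 4.831×10^-7 / 2.040² = 2.337×10^5 N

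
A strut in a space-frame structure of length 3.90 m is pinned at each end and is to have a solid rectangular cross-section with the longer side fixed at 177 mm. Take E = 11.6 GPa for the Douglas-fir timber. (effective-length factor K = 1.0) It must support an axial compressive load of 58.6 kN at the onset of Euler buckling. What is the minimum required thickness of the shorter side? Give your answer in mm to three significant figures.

L_e = K·L = 1 × 3.90 = 3.900 m
Required I = P_cr·L_e²/(π²E) = 5.860×10^4 × 3.900² / (π² × 1.16×10^10) = 7.785×10^-6 m⁴
I_req = 7.785×10^6 mm⁴
Rectangle, weak axis: I_min = h·b³/12 with h = 177 mm fixed  ⇒  b = (12I/h)^(1/3) = 80.8 mm

b ≈ 80.8 mm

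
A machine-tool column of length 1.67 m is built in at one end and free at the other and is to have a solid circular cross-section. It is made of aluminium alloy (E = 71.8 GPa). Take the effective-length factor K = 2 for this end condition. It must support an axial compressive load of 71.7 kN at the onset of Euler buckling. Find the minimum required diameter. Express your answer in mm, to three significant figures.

d ≈ 69.2 mm

L_e = K·L = 2 × 1.67 = 3.340 m
Required I = P_cr·L_e²/(π²E) = 7.170×10^4 × 3.340² / (π² × 7.18×10^10) = 1.129×10^-6 m⁴
I_req = 1.129×10^6 mm⁴
Solid circle: I = πd⁴/64  ⇒  d = (64I/π)^(1/4) = (64×1.129×10^6/π)^(1/4) = 69.2 mm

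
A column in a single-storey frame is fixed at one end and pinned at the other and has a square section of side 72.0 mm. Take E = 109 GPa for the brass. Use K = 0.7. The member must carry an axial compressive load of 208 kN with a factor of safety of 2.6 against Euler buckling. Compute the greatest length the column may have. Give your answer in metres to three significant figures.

L_max ≈ 3.02 m

I = a⁴/12 = 72.0⁴/12 = 2.239×10^6 mm⁴
I = 2.239×10^-6 m⁴
Required critical load P_cr = n·P = 2.6 × 208 = 540.8 kN = 5.408×10^5 N
From P_cr = π²EI/(K·L)²:  L = (1/K)·√(π²EI/P_cr) = (1/0.7)·√(π²×1.09×10^11×2.239×10^-6/5.408×10^5)
L = 3.02 m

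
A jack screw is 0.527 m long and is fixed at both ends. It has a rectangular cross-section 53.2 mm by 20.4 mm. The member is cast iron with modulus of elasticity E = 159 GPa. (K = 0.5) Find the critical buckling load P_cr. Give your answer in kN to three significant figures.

Buckling occurs about the weak axis: I_min = h·b³/12 with b = 20.4 mm (the shorter side).
I_min = 53.2×20.4³/12 = 3.764×10^4 mm⁴
I = 3.764×10^4 mm⁴ = 3.764×10^-8 m⁴
Effective length L_e = K·L = 0.5 × 0.527 = 0.2635 m
P_cr = π²EI / L_e² = π² × 159×10⁹ × 3.764×10^-8 / 0.2635² = 8.507×10^5 N

P_cr ≈ 851 kN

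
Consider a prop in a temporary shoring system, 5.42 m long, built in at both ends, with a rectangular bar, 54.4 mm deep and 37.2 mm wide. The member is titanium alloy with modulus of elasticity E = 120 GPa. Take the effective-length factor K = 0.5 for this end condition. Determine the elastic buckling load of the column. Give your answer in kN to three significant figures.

Buckling occurs about the weak axis: I_min = h·b³/12 with b = 37.2 mm (the shorter side).
I_min = 54.4×37.2³/12 = 2.334×10^5 mm⁴
I = 2.334×10^5 mm⁴ = 2.334×10^-7 m⁴
Effective length L_e = K·L = 0.5 × 5.42 = 2.710 m
P_cr = π²EI / L_e² = π² × 120×10⁹ × 2.334×10^-7 / 2.710² = 3.763×10^4 N

P_cr ≈ 37.6 kN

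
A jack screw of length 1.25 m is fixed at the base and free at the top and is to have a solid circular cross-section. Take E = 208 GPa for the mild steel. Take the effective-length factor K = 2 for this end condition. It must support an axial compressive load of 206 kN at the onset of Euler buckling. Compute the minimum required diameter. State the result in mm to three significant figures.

d ≈ 59.8 mm

L_e = K·L = 2 × 1.25 = 2.500 m
Required I = P_cr·L_e²/(π²E) = 2.060×10^5 × 2.500² / (π² × 2.08×10^11) = 6.272×10^-7 m⁴
I_req = 6.272×10^5 mm⁴
Solid circle: I = πd⁴/64  ⇒  d = (64I/π)^(1/4) = (64×6.272×10^5/π)^(1/4) = 59.8 mm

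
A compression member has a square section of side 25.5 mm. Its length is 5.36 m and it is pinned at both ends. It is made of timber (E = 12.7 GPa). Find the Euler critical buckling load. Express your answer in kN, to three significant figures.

P_cr ≈ 0.154 kN

I = a⁴/12 = 25.5⁴/12 = 3.524×10^4 mm⁴
I = 3.524×10^4 mm⁴ = 3.524×10^-8 m⁴
Effective length L_e = K·L = 1 × 5.36 = 5.360 m
P_cr = π²EI / L_e² = π² × 12.7×10⁹ × 3.524×10^-8 / 5.360² = 153.7 N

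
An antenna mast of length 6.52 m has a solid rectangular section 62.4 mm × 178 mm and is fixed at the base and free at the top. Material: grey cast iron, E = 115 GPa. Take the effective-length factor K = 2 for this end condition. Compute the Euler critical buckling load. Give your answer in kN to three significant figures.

Buckling occurs about the weak axis: I_min = h·b³/12 with b = 62.4 mm (the shorter side).
I_min = 178×62.4³/12 = 3.604×10^6 mm⁴
I = 3.604×10^6 mm⁴ = 3.604×10^-6 m⁴
Effective length L_e = K·L = 2 × 6.52 = 13.04 m
P_cr = π²EI / L_e² = π² × 115×10⁹ × 3.604×10^-6 / 13.04² = 2.406×10^4 N

P_cr ≈ 24.1 kN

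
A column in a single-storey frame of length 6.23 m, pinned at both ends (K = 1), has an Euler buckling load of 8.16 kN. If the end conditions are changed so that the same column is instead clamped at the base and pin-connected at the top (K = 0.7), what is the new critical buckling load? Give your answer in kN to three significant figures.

P_cr ∝ 1/K², so P_cr,new = P_cr,old × (K_old/K_new)² = 8.16 × (1/0.7)²
= 8.16 × 2.041 = 16.7 kN

P_cr ≈ 16.7 kN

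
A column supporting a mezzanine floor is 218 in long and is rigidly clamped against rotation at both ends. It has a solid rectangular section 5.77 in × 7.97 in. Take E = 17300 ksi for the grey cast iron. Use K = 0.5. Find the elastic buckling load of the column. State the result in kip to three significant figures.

Buckling occurs about the weak axis: I_min = h·b³/12 with b = 5.77 in (the shorter side).
I_min = 7.97×5.77³/12 = 127.6 in⁴
Effective length L_e = K·L = 0.5 × 218 = 109.0 in
P_cr = π²EI / L_e² = π² × 17300×10³ × 127.6 / 109.0² = 1.834×10^6 lb

P_cr ≈ 1830 kip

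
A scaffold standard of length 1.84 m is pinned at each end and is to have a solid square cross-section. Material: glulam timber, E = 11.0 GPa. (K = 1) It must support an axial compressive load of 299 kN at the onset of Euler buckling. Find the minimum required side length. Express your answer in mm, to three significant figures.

L_e = K·L = 1 × 1.84 = 1.840 m
Required I = P_cr·L_e²/(π²E) = 2.990×10^5 × 1.840² / (π² × 1.10×10^10) = 9.324×10^-6 m⁴
I_req = 9.324×10^6 mm⁴
Solid square: I = a⁴/12  ⇒  a = (12I)^(1/4) = (12×9.324×10^6)^(1/4) = 103 mm

a ≈ 103 mm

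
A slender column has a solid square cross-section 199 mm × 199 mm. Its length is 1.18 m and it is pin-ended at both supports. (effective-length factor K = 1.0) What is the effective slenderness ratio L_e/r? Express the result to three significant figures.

λ ≈ 20.5

I = a⁴/12 = 199⁴/12 = 1.307×10^8 mm⁴
A = 3.960×10^4 mm²;  r_min = √(I/A) = √(1.307×10^8/3.960×10^4) = 57.45 mm
L_e = K·L = 1 × 1.18 m = 1.180 m = 1180.0 mm
λ = L_e / r_min = 1180.0 / 57.45 = 20.5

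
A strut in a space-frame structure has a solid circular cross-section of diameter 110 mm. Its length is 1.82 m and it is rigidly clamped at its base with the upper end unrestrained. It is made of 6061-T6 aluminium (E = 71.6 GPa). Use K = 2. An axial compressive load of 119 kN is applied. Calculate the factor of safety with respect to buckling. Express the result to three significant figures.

I = πd⁴/64 = π×110⁴/64 = 7.187×10^6 mm⁴
I = 7.187×10^6 mm⁴ = 7.187×10^-6 m⁴
Effective length L_e = K·L = 2 × 1.82 = 3.640 m
P_cr = π²EI / L_e² = π² × 71.6×10⁹ × 7.187×10^-6 / 3.640² = 3.833×10^5 N
Factor of safety n = P_cr / P = 383.31 / 119 = 3.22

n ≈ 3.22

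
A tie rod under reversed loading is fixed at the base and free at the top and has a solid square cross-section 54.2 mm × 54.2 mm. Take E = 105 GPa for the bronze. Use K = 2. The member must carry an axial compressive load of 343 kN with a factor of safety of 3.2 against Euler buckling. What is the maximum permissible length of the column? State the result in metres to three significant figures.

I = a⁴/12 = 54.2⁴/12 = 7.191×10^5 mm⁴
I = 7.191×10^-7 m⁴
Required critical load P_cr = n·P = 3.2 × 343 = 1098 kN = 1.098×10^6 N
From P_cr = π²EI/(K·L)²:  L = (1/K)·√(π²EI/P_cr) = (1/2)·√(π²×1.05×10^11×7.191×10^-7/1.098×10^6)
L = 0.412 m

L_max ≈ 0.412 m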